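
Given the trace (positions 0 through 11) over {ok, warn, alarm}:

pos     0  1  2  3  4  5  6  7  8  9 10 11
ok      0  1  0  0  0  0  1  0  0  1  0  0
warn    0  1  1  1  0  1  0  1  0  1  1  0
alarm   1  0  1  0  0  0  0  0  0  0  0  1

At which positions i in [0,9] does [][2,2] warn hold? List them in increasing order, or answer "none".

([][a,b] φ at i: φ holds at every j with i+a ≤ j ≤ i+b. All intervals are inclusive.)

0, 1, 3, 5, 7, 8

Evaluate at each i in [0,9]:
  i=0: ✓ (all of [2,2])
  i=1: ✓ (all of [3,3])
  i=2: ✗ (fails at j=4)
  i=3: ✓ (all of [5,5])
  i=4: ✗ (fails at j=6)
  i=5: ✓ (all of [7,7])
  i=6: ✗ (fails at j=8)
  i=7: ✓ (all of [9,9])
  i=8: ✓ (all of [10,10])
  i=9: ✗ (fails at j=11)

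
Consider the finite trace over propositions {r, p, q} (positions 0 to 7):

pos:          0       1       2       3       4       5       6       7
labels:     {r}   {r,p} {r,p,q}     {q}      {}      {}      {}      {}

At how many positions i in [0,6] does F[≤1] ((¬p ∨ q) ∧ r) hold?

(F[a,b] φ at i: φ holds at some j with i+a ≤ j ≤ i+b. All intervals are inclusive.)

Evaluate at each i in [0,6]:
  i=0: ✓ (witness j=0)
  i=1: ✓ (witness j=2)
  i=2: ✓ (witness j=2)
  i=3: ✗ (none in [3,4])
  i=4: ✗ (none in [4,5])
  i=5: ✗ (none in [5,6])
  i=6: ✗ (none in [6,7])
Positions where it holds: {0, 1, 2} → 3.

3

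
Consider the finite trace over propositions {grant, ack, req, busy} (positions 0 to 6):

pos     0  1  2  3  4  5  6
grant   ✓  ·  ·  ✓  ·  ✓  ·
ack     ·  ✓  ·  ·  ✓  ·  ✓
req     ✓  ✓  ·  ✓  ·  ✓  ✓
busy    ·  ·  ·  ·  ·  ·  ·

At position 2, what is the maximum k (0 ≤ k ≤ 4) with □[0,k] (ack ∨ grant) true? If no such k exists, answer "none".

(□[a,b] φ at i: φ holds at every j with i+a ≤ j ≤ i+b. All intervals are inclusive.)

none

(ack ∨ grant) must hold from j=2 onward; find where it first fails.
  j=2: fails → no k works.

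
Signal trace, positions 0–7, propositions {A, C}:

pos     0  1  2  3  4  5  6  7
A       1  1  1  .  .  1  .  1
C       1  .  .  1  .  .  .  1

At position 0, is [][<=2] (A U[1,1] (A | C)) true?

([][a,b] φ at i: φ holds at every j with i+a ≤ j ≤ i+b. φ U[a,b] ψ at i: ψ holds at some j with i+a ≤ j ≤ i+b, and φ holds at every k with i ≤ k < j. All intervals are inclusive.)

Check (A U[1,1] (A | C)) at every j in [0,2]:
  j=0: holds
  j=1: holds
  j=2: holds
All positions satisfy it → formula holds.

True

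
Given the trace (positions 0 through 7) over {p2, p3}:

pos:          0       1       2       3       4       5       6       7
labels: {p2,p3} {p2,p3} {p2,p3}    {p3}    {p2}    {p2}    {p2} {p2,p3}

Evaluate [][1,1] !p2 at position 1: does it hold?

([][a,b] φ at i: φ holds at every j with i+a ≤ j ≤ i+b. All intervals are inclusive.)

Check !p2 at every j in [2,2]:
  j=2: false
Fails at j=2 → formula fails.

False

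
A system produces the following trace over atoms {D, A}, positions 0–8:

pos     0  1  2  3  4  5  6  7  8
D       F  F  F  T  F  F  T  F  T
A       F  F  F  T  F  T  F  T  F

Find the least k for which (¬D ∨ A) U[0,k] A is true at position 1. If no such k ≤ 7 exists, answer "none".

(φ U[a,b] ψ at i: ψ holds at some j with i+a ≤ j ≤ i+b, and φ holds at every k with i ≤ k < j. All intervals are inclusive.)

Need earliest j ≥ 1 with A, and (¬D ∨ A) at every k in [1,j-1].
  j=1: rhs fails.
  j=2: rhs fails.
  j=3: rhs holds; lhs holds on [1,2]. k = 2.

2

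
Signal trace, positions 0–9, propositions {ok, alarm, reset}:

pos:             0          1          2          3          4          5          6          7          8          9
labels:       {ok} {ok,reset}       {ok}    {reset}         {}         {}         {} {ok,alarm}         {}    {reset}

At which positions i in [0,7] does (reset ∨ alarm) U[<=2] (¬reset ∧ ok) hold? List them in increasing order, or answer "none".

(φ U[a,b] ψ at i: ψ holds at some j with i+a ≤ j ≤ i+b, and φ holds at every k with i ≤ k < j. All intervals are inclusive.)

0, 1, 2, 7

Evaluate at each i in [0,7]:
  i=0: ✓ (rhs at j=0)
  i=1: ✓ (rhs at j=2; lhs holds on [1,1])
  i=2: ✓ (rhs at j=2)
  i=3: ✗ (no rhs in [3,5])
  i=4: ✗ (no rhs in [4,6])
  i=5: ✗ (lhs fails at k=5 before rhs at j=7)
  i=6: ✗ (lhs fails at k=6 before rhs at j=7)
  i=7: ✓ (rhs at j=7)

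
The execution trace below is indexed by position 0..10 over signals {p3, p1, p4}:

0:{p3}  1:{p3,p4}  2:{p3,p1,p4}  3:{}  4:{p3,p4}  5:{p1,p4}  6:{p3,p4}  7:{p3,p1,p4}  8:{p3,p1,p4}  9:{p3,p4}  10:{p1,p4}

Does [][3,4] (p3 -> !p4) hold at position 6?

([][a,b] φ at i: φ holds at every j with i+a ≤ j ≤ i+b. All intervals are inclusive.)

Check (p3 -> !p4) at every j in [9,10]:
  j=9: antecedent true; consequent false → ✗
  j=10: antecedent false → ✓
Fails at j=9 → formula fails.

False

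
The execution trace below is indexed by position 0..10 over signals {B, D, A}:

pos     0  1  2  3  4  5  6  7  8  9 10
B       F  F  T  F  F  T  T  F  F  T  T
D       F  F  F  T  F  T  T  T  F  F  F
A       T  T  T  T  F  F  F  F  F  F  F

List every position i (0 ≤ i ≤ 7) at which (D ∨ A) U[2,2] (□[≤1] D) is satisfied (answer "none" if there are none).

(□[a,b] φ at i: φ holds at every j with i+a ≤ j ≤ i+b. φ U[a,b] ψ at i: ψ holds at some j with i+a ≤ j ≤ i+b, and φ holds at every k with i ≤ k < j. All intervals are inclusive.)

none

Evaluate at each i in [0,7]:
  i=0: ✗ (no rhs in [2,2])
  i=1: ✗ (no rhs in [3,3])
  i=2: ✗ (no rhs in [4,4])
  i=3: ✗ (lhs fails at k=4 before rhs at j=5)
  i=4: ✗ (lhs fails at k=4 before rhs at j=6)
  i=5: ✗ (no rhs in [7,7])
  i=6: ✗ (no rhs in [8,8])
  i=7: ✗ (no rhs in [9,9])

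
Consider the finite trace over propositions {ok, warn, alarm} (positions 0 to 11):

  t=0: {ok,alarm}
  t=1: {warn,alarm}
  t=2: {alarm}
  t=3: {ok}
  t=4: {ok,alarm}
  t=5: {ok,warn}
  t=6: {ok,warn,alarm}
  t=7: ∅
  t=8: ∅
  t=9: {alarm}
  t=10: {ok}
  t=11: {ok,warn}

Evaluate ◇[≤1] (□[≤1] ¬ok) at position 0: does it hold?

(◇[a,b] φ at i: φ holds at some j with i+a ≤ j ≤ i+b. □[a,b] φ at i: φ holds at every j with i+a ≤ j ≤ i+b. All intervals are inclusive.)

Check □[≤1] ¬ok at each j in [0,1]:
  j=0: fails at 0
  j=1: holds on [1,2]
Found at j=1 → formula holds.

Yes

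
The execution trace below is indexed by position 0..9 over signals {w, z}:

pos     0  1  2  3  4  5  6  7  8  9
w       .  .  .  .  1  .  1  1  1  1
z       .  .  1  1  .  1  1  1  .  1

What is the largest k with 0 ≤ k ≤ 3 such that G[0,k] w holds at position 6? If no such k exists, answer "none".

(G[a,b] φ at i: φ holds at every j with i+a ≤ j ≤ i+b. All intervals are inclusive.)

w must hold from j=6 onward; find where it first fails.
  j=6: holds
  j=7: holds
  j=8: holds
  j=9: holds
Holds through j=9; largest k = 3.

3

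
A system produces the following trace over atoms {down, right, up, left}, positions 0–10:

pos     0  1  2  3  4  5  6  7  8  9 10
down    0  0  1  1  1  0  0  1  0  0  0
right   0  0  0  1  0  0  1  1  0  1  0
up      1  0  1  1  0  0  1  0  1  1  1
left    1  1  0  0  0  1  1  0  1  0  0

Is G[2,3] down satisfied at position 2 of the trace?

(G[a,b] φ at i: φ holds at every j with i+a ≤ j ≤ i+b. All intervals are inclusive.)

False

Check down at every j in [4,5]:
  j=4: true
  j=5: false
Fails at j=5 → formula fails.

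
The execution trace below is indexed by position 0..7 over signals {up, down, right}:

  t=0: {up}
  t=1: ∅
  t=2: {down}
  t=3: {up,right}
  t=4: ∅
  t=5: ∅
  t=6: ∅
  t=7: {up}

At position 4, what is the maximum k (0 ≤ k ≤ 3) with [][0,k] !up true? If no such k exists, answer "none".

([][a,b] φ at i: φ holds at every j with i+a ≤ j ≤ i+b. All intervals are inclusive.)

!up must hold from j=4 onward; find where it first fails.
  j=4: holds
  j=5: holds
  j=6: holds
  j=7: fails
Holds on [4,6], so largest k = 2.

2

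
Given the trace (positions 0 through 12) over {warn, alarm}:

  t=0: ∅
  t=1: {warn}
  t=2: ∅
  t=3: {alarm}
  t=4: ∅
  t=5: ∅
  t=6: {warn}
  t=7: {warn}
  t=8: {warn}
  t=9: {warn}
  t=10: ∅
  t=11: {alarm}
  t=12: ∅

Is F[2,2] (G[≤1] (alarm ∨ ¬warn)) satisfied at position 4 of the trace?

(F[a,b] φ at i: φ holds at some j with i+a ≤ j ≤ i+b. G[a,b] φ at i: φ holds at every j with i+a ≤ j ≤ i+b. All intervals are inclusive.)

False

Check G[≤1] (alarm ∨ ¬warn) at each j in [6,6]:
  j=6: fails at 6
No position in the window satisfies it → formula fails.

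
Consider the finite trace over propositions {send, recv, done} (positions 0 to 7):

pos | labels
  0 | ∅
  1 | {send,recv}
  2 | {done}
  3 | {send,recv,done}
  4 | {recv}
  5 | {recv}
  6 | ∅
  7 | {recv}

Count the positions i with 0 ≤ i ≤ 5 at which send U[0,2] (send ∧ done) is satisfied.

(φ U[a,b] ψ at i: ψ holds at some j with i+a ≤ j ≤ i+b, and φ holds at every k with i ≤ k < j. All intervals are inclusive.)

Evaluate at each i in [0,5]:
  i=0: ✗ (no rhs in [0,2])
  i=1: ✗ (lhs fails at k=2 before rhs at j=3)
  i=2: ✗ (lhs fails at k=2 before rhs at j=3)
  i=3: ✓ (rhs at j=3)
  i=4: ✗ (no rhs in [4,6])
  i=5: ✗ (no rhs in [5,7])
Positions where it holds: {3} → 1.

1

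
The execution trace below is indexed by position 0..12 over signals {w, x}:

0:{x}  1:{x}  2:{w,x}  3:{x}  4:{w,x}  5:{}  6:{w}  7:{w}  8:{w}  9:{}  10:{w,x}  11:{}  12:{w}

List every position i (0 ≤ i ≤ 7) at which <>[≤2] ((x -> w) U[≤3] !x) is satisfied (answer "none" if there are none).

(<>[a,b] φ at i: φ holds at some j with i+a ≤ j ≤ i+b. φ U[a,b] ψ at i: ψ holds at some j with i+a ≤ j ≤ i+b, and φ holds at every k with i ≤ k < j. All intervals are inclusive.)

2, 3, 4, 5, 6, 7

Evaluate at each i in [0,7]:
  i=0: ✗ (none in [0,2])
  i=1: ✗ (none in [1,3])
  i=2: ✓ (witness j=4)
  i=3: ✓ (witness j=4)
  i=4: ✓ (witness j=4)
  i=5: ✓ (witness j=5)
  i=6: ✓ (witness j=6)
  i=7: ✓ (witness j=7)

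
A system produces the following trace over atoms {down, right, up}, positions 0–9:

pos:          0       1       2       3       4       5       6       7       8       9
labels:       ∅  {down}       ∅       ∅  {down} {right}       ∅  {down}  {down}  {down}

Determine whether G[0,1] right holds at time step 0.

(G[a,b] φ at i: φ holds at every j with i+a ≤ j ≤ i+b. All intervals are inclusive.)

False

Check right at every j in [0,1]:
  j=0: false
  j=1: false
Fails at j=0 → formula fails.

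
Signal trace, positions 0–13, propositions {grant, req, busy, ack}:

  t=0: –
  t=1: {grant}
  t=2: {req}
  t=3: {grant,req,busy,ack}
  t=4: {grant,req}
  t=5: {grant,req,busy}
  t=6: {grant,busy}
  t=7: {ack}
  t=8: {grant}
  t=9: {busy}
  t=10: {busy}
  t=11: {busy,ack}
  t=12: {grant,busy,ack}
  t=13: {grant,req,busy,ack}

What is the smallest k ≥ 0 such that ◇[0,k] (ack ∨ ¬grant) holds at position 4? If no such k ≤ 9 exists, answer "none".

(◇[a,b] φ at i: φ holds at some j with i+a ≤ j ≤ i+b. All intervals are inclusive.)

Scan j = 4,5,… for (ack ∨ ¬grant):
  j=4: fails
  j=5: fails
  j=6: fails
  j=7: holds
First hit at j=7, so smallest k = 7-4 = 3.

3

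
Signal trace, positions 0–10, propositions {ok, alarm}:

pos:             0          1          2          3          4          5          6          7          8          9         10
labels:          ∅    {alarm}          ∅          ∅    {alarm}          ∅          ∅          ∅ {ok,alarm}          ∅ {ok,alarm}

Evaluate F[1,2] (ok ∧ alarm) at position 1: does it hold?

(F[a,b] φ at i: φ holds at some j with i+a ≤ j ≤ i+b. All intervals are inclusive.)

Check (ok ∧ alarm) at each j in [2,3]:
  j=2: false
  j=3: false
No position in the window satisfies it → formula fails.

Does not hold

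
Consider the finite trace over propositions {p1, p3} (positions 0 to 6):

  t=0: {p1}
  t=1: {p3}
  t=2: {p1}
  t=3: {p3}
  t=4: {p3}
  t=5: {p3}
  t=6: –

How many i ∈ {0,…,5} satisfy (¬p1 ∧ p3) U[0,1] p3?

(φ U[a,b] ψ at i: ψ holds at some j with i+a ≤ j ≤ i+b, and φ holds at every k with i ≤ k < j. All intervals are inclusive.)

4

Evaluate at each i in [0,5]:
  i=0: ✗ (lhs fails at k=0 before rhs at j=1)
  i=1: ✓ (rhs at j=1)
  i=2: ✗ (lhs fails at k=2 before rhs at j=3)
  i=3: ✓ (rhs at j=3)
  i=4: ✓ (rhs at j=4)
  i=5: ✓ (rhs at j=5)
Positions where it holds: {1, 3, 4, 5} → 4.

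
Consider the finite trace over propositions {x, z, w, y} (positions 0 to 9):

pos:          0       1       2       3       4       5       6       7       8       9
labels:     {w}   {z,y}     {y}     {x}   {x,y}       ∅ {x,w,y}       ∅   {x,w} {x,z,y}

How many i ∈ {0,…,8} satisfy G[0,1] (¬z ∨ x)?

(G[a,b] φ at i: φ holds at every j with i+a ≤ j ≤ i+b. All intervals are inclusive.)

Evaluate at each i in [0,8]:
  i=0: ✗ (fails at j=1)
  i=1: ✗ (fails at j=1)
  i=2: ✓ (all of [2,3])
  i=3: ✓ (all of [3,4])
  i=4: ✓ (all of [4,5])
  i=5: ✓ (all of [5,6])
  i=6: ✓ (all of [6,7])
  i=7: ✓ (all of [7,8])
  i=8: ✓ (all of [8,9])
Positions where it holds: {2, 3, 4, 5, 6, 7, 8} → 7.

7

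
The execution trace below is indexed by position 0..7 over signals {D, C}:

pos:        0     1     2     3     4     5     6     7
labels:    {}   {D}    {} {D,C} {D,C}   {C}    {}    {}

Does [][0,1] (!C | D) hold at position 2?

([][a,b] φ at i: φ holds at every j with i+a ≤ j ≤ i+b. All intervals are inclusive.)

Holds

Check (!C | D) at every j in [2,3]:
  j=2: true
  j=3: true
All positions satisfy it → formula holds.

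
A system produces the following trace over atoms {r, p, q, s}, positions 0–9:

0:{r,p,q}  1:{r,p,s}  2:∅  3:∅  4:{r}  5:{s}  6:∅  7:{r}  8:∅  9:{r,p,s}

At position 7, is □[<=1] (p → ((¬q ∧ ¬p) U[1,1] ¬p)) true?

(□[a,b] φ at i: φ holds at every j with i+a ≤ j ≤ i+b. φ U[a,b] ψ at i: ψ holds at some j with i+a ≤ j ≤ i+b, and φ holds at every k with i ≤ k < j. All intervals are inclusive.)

Holds

Check (p → ((¬q ∧ ¬p) U[1,1] ¬p)) at every j in [7,8]:
  j=7: antecedent false → ✓
  j=8: antecedent false → ✓
All positions satisfy it → formula holds.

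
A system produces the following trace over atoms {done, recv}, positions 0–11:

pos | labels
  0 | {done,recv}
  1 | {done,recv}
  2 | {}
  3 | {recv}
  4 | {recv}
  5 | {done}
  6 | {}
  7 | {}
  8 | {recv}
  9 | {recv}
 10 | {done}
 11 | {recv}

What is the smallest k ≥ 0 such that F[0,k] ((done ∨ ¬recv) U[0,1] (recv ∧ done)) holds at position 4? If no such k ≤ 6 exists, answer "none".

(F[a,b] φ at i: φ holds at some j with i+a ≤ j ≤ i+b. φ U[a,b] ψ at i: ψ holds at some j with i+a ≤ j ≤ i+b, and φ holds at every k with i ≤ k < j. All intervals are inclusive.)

none

Scan j = 4,5,… for ((done ∨ ¬recv) U[0,1] (recv ∧ done)):
  j=4: fails
  j=5: fails
  j=6: fails
  j=7: fails
  j=8: fails
  j=9: fails
  j=10: fails
No j in [4,10] satisfies it → none.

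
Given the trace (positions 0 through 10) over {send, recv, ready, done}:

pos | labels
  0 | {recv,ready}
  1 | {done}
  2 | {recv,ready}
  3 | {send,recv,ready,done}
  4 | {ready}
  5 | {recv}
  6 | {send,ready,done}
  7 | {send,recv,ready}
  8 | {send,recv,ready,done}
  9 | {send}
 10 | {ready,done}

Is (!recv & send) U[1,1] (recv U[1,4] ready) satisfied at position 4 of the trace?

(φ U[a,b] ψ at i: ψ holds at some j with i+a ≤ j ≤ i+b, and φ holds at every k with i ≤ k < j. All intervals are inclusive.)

Does not hold

Need some j in [5,5] with (recv U[1,4] ready), and (!recv & send) at every k in [4,j-1].
  j=5: (recv U[1,4] ready) holds, but (!recv & send) fails at k=4 → not this j.
No j in the window works → until fails.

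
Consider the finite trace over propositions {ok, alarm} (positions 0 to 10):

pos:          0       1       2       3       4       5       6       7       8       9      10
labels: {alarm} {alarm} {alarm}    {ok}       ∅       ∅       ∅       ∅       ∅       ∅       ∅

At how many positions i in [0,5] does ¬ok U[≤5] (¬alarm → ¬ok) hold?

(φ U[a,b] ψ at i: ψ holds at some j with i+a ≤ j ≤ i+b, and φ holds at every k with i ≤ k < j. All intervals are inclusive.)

5

Evaluate at each i in [0,5]:
  i=0: ✓ (rhs at j=0)
  i=1: ✓ (rhs at j=1)
  i=2: ✓ (rhs at j=2)
  i=3: ✗ (lhs fails at k=3 before rhs at j=4)
  i=4: ✓ (rhs at j=4)
  i=5: ✓ (rhs at j=5)
Positions where it holds: {0, 1, 2, 4, 5} → 5.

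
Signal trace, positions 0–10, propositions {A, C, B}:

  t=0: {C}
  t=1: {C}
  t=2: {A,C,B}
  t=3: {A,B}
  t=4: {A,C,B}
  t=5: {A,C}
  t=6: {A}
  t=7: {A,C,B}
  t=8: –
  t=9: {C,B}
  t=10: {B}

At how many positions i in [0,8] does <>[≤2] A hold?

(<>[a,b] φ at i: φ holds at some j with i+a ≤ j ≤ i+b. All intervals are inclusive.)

Evaluate at each i in [0,8]:
  i=0: ✓ (witness j=2)
  i=1: ✓ (witness j=2)
  i=2: ✓ (witness j=2)
  i=3: ✓ (witness j=3)
  i=4: ✓ (witness j=4)
  i=5: ✓ (witness j=5)
  i=6: ✓ (witness j=6)
  i=7: ✓ (witness j=7)
  i=8: ✗ (none in [8,10])
Positions where it holds: {0, 1, 2, 3, 4, 5, 6, 7} → 8.

8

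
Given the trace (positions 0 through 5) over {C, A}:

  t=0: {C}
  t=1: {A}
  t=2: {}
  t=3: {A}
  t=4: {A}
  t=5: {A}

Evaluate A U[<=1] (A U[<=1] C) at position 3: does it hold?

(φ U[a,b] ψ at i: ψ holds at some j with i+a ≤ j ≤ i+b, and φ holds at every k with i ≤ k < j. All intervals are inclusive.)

False

Need some j in [3,4] with (A U[<=1] C), and A at every k in [3,j-1].
  j=3: (A U[<=1] C) — fails.
  j=4: (A U[<=1] C) — fails.
No j in the window works → until fails.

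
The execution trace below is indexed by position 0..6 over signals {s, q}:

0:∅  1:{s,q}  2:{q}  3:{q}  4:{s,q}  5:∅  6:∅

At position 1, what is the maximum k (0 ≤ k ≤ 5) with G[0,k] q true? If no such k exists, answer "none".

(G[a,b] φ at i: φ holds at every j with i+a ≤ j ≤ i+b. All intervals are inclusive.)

3

q must hold from j=1 onward; find where it first fails.
  j=1: holds
  j=2: holds
  j=3: holds
  j=4: holds
  j=5: fails
Holds on [1,4], so largest k = 3.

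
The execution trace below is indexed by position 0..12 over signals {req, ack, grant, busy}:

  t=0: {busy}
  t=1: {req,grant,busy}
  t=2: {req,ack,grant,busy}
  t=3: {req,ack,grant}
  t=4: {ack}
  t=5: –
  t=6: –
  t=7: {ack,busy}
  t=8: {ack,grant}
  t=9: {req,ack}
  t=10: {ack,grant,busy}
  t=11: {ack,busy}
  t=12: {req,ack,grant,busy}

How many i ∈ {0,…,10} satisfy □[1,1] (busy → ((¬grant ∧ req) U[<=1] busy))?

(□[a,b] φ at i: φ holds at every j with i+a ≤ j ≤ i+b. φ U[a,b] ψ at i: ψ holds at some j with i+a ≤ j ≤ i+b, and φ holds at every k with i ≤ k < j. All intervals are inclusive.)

11

Evaluate at each i in [0,10]:
  i=0: ✓ (all of [1,1])
  i=1: ✓ (all of [2,2])
  i=2: ✓ (all of [3,3])
  i=3: ✓ (all of [4,4])
  i=4: ✓ (all of [5,5])
  i=5: ✓ (all of [6,6])
  i=6: ✓ (all of [7,7])
  i=7: ✓ (all of [8,8])
  i=8: ✓ (all of [9,9])
  i=9: ✓ (all of [10,10])
  i=10: ✓ (all of [11,11])
Positions where it holds: {0, 1, 2, 3, 4, 5, 6, 7, 8, 9, 10} → 11.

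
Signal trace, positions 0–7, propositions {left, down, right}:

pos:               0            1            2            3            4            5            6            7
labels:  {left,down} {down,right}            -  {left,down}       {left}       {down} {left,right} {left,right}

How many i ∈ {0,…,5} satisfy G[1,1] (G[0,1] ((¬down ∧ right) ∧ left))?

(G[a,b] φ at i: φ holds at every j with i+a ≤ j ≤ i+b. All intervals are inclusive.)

1

Evaluate at each i in [0,5]:
  i=0: ✗ (fails at j=1)
  i=1: ✗ (fails at j=2)
  i=2: ✗ (fails at j=3)
  i=3: ✗ (fails at j=4)
  i=4: ✗ (fails at j=5)
  i=5: ✓ (all of [6,6])
Positions where it holds: {5} → 1.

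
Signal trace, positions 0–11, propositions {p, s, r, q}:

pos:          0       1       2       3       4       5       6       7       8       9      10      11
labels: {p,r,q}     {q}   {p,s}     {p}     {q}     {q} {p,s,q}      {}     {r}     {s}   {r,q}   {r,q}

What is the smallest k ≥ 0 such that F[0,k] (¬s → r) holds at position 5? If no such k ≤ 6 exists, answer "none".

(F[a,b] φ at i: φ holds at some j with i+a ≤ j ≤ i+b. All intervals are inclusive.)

1

Scan j = 5,6,… for (¬s → r):
  j=5: fails
  j=6: holds
First hit at j=6, so smallest k = 6-5 = 1.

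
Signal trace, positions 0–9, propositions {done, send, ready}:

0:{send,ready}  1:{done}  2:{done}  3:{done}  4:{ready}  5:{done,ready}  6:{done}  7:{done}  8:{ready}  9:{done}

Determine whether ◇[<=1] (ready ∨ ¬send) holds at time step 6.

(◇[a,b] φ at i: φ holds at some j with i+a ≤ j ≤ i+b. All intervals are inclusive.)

Check (ready ∨ ¬send) at each j in [6,7]:
  j=6: true
  j=7: true
Found at j=6 → formula holds.

Yes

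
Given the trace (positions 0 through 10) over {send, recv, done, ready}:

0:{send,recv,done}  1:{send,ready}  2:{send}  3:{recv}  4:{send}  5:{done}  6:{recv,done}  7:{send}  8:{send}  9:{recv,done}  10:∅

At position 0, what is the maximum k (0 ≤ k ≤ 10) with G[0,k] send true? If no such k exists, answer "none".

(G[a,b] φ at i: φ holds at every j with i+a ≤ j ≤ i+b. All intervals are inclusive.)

2

send must hold from j=0 onward; find where it first fails.
  j=0: holds
  j=1: holds
  j=2: holds
  j=3: fails
Holds on [0,2], so largest k = 2.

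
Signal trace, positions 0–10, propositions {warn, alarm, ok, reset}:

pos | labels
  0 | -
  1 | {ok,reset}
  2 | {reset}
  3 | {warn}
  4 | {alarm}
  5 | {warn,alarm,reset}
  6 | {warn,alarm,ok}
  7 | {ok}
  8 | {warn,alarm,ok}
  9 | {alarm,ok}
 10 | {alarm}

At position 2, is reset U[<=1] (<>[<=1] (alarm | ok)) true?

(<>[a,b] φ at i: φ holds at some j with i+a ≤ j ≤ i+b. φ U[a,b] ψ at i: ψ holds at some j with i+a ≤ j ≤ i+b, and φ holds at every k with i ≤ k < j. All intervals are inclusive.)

Holds

Need some j in [2,3] with <>[<=1] (alarm | ok), and reset at every k in [2,j-1].
  j=2: <>[<=1] (alarm | ok) — fails (none in [2,3]).
  j=3: <>[<=1] (alarm | ok) holds; reset holds at every k in [2,2] → satisfied.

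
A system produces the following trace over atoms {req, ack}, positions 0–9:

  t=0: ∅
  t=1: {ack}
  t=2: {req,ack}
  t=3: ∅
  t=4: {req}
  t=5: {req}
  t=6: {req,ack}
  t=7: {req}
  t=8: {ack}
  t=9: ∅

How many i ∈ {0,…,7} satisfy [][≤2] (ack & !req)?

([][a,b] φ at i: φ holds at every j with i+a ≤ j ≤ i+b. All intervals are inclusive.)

Evaluate at each i in [0,7]:
  i=0: ✗ (fails at j=0)
  i=1: ✗ (fails at j=2)
  i=2: ✗ (fails at j=2)
  i=3: ✗ (fails at j=3)
  i=4: ✗ (fails at j=4)
  i=5: ✗ (fails at j=5)
  i=6: ✗ (fails at j=6)
  i=7: ✗ (fails at j=7)
Positions where it holds: {} → 0.

0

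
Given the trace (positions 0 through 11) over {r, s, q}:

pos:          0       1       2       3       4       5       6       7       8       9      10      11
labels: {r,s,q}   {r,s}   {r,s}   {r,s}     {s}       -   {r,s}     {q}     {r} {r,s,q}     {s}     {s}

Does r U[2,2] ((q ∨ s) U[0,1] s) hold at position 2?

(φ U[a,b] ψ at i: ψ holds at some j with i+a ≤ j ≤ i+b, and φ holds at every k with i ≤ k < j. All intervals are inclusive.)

Holds

Need some j in [4,4] with ((q ∨ s) U[0,1] s), and r at every k in [2,j-1].
  j=4: ((q ∨ s) U[0,1] s) holds; r holds at every k in [2,3] → satisfied.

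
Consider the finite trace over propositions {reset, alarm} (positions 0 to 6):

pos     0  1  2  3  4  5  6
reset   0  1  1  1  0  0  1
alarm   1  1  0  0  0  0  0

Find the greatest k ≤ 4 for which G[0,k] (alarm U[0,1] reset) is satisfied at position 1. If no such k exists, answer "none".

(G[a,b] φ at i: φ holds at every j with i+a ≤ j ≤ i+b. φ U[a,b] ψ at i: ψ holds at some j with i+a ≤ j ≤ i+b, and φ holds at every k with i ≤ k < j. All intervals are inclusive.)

(alarm U[0,1] reset) must hold from j=1 onward; find where it first fails.
  j=1: holds
  j=2: holds
  j=3: holds
  j=4: fails
Holds on [1,3], so largest k = 2.

2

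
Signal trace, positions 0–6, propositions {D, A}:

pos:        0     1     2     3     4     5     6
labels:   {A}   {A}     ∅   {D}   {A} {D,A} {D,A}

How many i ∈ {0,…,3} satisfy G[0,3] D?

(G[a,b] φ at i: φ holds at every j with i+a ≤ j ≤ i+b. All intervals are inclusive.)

0

Evaluate at each i in [0,3]:
  i=0: ✗ (fails at j=0)
  i=1: ✗ (fails at j=1)
  i=2: ✗ (fails at j=2)
  i=3: ✗ (fails at j=4)
Positions where it holds: {} → 0.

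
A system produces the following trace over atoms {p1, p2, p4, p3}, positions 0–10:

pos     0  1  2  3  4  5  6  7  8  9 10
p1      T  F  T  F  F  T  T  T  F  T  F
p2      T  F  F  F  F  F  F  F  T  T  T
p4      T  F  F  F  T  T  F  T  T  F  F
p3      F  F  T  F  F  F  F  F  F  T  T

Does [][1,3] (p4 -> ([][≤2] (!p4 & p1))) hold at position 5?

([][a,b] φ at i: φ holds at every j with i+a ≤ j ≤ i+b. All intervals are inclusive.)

Check (p4 -> ([][≤2] (!p4 & p1))) at every j in [6,8]:
  j=6: antecedent false → ✓
  j=7: antecedent true; consequent fails at 7 → ✗
  j=8: antecedent true; consequent fails at 8 → ✗
Fails at j=7 → formula fails.

False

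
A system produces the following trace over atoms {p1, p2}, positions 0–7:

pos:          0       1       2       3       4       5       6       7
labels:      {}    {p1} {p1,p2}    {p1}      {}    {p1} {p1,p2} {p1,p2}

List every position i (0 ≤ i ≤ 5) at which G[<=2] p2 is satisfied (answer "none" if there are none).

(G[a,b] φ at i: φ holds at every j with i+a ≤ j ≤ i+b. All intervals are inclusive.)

Evaluate at each i in [0,5]:
  i=0: ✗ (fails at j=0)
  i=1: ✗ (fails at j=1)
  i=2: ✗ (fails at j=3)
  i=3: ✗ (fails at j=3)
  i=4: ✗ (fails at j=4)
  i=5: ✗ (fails at j=5)

none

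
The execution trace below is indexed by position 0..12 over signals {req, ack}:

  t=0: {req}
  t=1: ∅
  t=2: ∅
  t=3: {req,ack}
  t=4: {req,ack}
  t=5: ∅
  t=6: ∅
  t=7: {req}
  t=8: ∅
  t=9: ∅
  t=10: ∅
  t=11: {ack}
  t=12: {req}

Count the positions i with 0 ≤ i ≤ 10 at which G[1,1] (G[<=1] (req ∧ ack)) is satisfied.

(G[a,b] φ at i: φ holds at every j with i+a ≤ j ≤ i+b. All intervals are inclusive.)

1

Evaluate at each i in [0,10]:
  i=0: ✗ (fails at j=1)
  i=1: ✗ (fails at j=2)
  i=2: ✓ (all of [3,3])
  i=3: ✗ (fails at j=4)
  i=4: ✗ (fails at j=5)
  i=5: ✗ (fails at j=6)
  i=6: ✗ (fails at j=7)
  i=7: ✗ (fails at j=8)
  i=8: ✗ (fails at j=9)
  i=9: ✗ (fails at j=10)
  i=10: ✗ (fails at j=11)
Positions where it holds: {2} → 1.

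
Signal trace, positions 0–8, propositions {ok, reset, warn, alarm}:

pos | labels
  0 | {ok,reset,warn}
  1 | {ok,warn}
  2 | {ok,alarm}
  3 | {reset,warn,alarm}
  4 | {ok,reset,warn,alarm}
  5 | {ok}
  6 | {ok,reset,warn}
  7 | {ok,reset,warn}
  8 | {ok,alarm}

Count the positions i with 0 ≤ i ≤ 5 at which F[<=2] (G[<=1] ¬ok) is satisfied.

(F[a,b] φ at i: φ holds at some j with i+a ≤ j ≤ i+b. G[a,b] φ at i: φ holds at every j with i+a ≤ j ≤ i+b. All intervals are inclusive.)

0

Evaluate at each i in [0,5]:
  i=0: ✗ (none in [0,2])
  i=1: ✗ (none in [1,3])
  i=2: ✗ (none in [2,4])
  i=3: ✗ (none in [3,5])
  i=4: ✗ (none in [4,6])
  i=5: ✗ (none in [5,7])
Positions where it holds: {} → 0.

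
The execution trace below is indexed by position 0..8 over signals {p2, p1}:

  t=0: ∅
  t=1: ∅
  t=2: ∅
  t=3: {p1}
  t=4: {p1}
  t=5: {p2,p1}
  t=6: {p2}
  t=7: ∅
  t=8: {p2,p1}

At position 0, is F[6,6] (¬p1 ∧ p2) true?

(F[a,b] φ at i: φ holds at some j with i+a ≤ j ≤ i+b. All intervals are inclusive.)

Holds

Check (¬p1 ∧ p2) at each j in [6,6]:
  j=6: true
Found at j=6 → formula holds.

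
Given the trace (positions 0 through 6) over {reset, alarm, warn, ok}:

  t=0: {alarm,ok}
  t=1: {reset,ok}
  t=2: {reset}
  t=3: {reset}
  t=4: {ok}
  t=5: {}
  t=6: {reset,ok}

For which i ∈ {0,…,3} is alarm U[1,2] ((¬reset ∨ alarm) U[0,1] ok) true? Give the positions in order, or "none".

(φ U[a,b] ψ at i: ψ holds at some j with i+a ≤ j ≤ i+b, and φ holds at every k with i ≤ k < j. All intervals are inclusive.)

0

Evaluate at each i in [0,3]:
  i=0: ✓ (rhs at j=1; lhs holds on [0,0])
  i=1: ✗ (no rhs in [2,3])
  i=2: ✗ (lhs fails at k=2 before rhs at j=4)
  i=3: ✗ (lhs fails at k=3 before rhs at j=4)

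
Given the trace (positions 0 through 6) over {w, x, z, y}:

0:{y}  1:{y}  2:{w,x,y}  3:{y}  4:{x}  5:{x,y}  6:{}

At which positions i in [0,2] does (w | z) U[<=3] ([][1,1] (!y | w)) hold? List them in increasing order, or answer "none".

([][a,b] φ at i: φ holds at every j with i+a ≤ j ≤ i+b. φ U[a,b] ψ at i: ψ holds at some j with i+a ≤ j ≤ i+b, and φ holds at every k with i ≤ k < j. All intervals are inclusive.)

Evaluate at each i in [0,2]:
  i=0: ✗ (lhs fails at k=0 before rhs at j=1)
  i=1: ✓ (rhs at j=1)
  i=2: ✓ (rhs at j=3; lhs holds on [2,2])

1, 2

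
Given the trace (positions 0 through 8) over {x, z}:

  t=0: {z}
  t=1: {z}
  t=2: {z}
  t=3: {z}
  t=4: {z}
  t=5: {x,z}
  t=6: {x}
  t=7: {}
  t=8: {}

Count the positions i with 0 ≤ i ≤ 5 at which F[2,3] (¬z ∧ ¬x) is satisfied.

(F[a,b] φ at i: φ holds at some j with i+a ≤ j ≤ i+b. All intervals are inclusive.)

Evaluate at each i in [0,5]:
  i=0: ✗ (none in [2,3])
  i=1: ✗ (none in [3,4])
  i=2: ✗ (none in [4,5])
  i=3: ✗ (none in [5,6])
  i=4: ✓ (witness j=7)
  i=5: ✓ (witness j=7)
Positions where it holds: {4, 5} → 2.

2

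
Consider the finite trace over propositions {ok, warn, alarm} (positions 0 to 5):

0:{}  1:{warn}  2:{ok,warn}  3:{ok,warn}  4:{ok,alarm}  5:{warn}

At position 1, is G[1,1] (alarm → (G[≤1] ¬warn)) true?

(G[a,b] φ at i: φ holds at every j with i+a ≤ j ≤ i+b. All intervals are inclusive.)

True

Check (alarm → (G[≤1] ¬warn)) at every j in [2,2]:
  j=2: antecedent false → ✓
All positions satisfy it → formula holds.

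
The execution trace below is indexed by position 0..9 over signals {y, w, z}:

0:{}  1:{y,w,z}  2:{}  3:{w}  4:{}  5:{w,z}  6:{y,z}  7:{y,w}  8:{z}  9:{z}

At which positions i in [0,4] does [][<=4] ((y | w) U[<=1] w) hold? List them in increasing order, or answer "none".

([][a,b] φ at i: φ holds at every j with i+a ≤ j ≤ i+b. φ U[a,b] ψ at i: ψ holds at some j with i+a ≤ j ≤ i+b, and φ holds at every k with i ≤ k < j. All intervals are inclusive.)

Evaluate at each i in [0,4]:
  i=0: ✗ (fails at j=0)
  i=1: ✗ (fails at j=2)
  i=2: ✗ (fails at j=2)
  i=3: ✗ (fails at j=4)
  i=4: ✗ (fails at j=4)

none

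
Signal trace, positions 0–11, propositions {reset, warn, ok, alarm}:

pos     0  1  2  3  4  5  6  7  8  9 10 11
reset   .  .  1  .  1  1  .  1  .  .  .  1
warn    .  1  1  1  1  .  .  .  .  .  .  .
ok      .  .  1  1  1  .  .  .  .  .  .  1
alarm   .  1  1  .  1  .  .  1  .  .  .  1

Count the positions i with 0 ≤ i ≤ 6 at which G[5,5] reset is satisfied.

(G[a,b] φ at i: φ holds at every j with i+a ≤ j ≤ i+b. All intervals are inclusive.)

3

Evaluate at each i in [0,6]:
  i=0: ✓ (all of [5,5])
  i=1: ✗ (fails at j=6)
  i=2: ✓ (all of [7,7])
  i=3: ✗ (fails at j=8)
  i=4: ✗ (fails at j=9)
  i=5: ✗ (fails at j=10)
  i=6: ✓ (all of [11,11])
Positions where it holds: {0, 2, 6} → 3.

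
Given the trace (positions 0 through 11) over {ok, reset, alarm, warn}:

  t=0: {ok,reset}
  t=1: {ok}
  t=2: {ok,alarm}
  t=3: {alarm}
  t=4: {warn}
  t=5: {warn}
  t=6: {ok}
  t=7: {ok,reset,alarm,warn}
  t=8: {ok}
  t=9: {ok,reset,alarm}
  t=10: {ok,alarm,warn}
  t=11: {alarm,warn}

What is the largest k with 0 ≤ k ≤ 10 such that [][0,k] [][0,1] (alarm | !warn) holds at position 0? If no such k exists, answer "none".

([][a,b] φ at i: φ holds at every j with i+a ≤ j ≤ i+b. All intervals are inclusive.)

[][0,1] (alarm | !warn) must hold from j=0 onward; find where it first fails.
  j=0: holds
  j=1: holds
  j=2: holds
  j=3: fails
Holds on [0,2], so largest k = 2.

2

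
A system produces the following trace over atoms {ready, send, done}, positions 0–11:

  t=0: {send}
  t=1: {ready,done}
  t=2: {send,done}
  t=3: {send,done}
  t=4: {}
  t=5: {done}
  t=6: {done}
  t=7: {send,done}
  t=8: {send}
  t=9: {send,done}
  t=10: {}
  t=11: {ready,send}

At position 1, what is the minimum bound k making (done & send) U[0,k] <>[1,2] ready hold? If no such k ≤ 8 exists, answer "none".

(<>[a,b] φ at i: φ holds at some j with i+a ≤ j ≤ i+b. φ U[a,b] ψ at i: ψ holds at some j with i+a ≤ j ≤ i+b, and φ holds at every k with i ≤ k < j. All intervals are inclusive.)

Need earliest j ≥ 1 with <>[1,2] ready, and (done & send) at every k in [1,j-1].
  j=1: rhs fails.
  j=2: rhs fails.
  j=3: rhs fails.
  j=4: rhs fails.
  j=5: rhs fails.
  j=6: rhs fails.
  j=7: rhs fails.
  j=8: rhs fails.
  j=9: rhs holds but lhs fails at k=1.
No witness within the range → none.

none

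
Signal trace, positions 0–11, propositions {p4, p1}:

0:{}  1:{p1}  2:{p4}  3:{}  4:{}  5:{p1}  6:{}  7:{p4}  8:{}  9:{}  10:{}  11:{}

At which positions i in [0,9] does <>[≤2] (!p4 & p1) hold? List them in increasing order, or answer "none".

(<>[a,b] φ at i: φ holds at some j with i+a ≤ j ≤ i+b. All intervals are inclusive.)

Evaluate at each i in [0,9]:
  i=0: ✓ (witness j=1)
  i=1: ✓ (witness j=1)
  i=2: ✗ (none in [2,4])
  i=3: ✓ (witness j=5)
  i=4: ✓ (witness j=5)
  i=5: ✓ (witness j=5)
  i=6: ✗ (none in [6,8])
  i=7: ✗ (none in [7,9])
  i=8: ✗ (none in [8,10])
  i=9: ✗ (none in [9,11])

0, 1, 3, 4, 5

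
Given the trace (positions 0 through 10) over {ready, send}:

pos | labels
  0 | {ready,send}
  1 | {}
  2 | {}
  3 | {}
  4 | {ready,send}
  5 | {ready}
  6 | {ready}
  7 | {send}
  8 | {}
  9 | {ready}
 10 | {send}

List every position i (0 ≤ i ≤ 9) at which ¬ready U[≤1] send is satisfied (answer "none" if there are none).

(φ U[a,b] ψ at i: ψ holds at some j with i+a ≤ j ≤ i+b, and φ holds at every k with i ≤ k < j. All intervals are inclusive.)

0, 3, 4, 7

Evaluate at each i in [0,9]:
  i=0: ✓ (rhs at j=0)
  i=1: ✗ (no rhs in [1,2])
  i=2: ✗ (no rhs in [2,3])
  i=3: ✓ (rhs at j=4; lhs holds on [3,3])
  i=4: ✓ (rhs at j=4)
  i=5: ✗ (no rhs in [5,6])
  i=6: ✗ (lhs fails at k=6 before rhs at j=7)
  i=7: ✓ (rhs at j=7)
  i=8: ✗ (no rhs in [8,9])
  i=9: ✗ (lhs fails at k=9 before rhs at j=10)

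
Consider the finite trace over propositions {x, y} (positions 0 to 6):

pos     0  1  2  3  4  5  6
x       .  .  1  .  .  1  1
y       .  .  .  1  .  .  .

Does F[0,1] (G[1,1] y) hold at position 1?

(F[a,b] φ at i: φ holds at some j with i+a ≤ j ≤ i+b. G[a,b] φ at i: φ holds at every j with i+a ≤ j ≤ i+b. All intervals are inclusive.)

Check G[1,1] y at each j in [1,2]:
  j=1: fails at 2
  j=2: holds on [3,3]
Found at j=2 → formula holds.

Holds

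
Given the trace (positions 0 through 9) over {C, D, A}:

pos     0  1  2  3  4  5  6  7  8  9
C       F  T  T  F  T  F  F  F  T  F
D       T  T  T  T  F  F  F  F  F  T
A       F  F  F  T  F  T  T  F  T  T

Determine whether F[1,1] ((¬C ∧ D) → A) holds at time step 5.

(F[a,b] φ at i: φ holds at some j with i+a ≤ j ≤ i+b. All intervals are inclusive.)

Check ((¬C ∧ D) → A) at each j in [6,6]:
  j=6: true
Found at j=6 → formula holds.

True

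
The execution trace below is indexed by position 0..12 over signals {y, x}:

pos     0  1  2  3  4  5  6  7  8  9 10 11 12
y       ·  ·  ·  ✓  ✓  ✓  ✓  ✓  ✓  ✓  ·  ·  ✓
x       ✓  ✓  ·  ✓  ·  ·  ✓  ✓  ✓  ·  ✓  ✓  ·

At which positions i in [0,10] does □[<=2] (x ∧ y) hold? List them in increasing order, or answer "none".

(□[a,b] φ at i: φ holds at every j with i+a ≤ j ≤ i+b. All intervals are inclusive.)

6

Evaluate at each i in [0,10]:
  i=0: ✗ (fails at j=0)
  i=1: ✗ (fails at j=1)
  i=2: ✗ (fails at j=2)
  i=3: ✗ (fails at j=4)
  i=4: ✗ (fails at j=4)
  i=5: ✗ (fails at j=5)
  i=6: ✓ (all of [6,8])
  i=7: ✗ (fails at j=9)
  i=8: ✗ (fails at j=9)
  i=9: ✗ (fails at j=9)
  i=10: ✗ (fails at j=10)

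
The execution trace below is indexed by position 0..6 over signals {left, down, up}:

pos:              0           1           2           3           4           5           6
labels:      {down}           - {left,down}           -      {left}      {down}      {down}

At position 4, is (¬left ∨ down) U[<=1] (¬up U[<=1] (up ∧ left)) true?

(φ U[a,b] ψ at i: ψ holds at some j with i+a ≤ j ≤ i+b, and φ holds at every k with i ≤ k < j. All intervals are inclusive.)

Need some j in [4,5] with (¬up U[<=1] (up ∧ left)), and (¬left ∨ down) at every k in [4,j-1].
  j=4: (¬up U[<=1] (up ∧ left)) — fails.
  j=5: (¬up U[<=1] (up ∧ left)) — fails.
No j in the window works → until fails.

No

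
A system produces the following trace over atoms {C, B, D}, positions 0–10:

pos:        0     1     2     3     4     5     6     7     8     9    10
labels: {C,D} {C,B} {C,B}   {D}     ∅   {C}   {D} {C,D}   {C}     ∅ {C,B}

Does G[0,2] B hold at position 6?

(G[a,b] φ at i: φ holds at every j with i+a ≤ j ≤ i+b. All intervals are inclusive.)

No

Check B at every j in [6,8]:
  j=6: false
  j=7: false
  j=8: false
Fails at j=6 → formula fails.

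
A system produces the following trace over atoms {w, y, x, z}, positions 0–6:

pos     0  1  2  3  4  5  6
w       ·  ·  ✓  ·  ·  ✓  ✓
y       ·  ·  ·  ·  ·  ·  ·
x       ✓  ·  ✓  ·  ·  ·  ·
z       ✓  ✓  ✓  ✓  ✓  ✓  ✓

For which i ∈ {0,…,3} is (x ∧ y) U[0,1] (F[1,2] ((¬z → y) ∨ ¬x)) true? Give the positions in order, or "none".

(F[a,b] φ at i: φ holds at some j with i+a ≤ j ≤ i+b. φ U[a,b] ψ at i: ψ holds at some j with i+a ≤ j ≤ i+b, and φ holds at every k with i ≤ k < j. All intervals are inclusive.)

Evaluate at each i in [0,3]:
  i=0: ✓ (rhs at j=0)
  i=1: ✓ (rhs at j=1)
  i=2: ✓ (rhs at j=2)
  i=3: ✓ (rhs at j=3)

0, 1, 2, 3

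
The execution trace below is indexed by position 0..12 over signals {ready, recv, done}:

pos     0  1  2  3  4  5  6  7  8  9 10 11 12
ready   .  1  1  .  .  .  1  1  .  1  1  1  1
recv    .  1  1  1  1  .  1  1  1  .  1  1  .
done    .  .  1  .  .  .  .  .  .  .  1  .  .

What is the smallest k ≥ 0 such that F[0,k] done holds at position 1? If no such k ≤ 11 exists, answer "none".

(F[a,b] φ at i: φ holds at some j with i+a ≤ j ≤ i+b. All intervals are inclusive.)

Scan j = 1,2,… for done:
  j=1: fails
  j=2: holds
First hit at j=2, so smallest k = 2-1 = 1.

1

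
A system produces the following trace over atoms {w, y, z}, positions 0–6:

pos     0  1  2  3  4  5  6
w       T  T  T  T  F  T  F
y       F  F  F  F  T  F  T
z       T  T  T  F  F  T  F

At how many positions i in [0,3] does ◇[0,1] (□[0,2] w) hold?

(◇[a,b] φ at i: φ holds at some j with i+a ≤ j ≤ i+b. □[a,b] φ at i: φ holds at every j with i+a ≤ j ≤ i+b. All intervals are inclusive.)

2

Evaluate at each i in [0,3]:
  i=0: ✓ (witness j=0)
  i=1: ✓ (witness j=1)
  i=2: ✗ (none in [2,3])
  i=3: ✗ (none in [3,4])
Positions where it holds: {0, 1} → 2.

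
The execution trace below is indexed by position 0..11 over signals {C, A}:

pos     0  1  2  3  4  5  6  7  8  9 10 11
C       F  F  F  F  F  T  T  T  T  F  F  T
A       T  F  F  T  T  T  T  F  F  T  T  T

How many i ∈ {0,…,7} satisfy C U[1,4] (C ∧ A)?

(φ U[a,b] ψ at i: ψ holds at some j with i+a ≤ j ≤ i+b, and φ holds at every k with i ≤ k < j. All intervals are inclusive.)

Evaluate at each i in [0,7]:
  i=0: ✗ (no rhs in [1,4])
  i=1: ✗ (lhs fails at k=1 before rhs at j=5)
  i=2: ✗ (lhs fails at k=2 before rhs at j=5)
  i=3: ✗ (lhs fails at k=3 before rhs at j=5)
  i=4: ✗ (lhs fails at k=4 before rhs at j=5)
  i=5: ✓ (rhs at j=6; lhs holds on [5,5])
  i=6: ✗ (no rhs in [7,10])
  i=7: ✗ (lhs fails at k=9 before rhs at j=11)
Positions where it holds: {5} → 1.

1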